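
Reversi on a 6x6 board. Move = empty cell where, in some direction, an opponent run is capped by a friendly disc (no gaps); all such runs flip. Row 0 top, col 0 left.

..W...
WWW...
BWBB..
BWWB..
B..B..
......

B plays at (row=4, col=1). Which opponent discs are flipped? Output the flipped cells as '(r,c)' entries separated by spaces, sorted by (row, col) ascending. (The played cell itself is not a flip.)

Dir NW: first cell 'B' (not opp) -> no flip
Dir N: opp run (3,1) (2,1) (1,1), next='.' -> no flip
Dir NE: opp run (3,2) capped by B -> flip
Dir W: first cell 'B' (not opp) -> no flip
Dir E: first cell '.' (not opp) -> no flip
Dir SW: first cell '.' (not opp) -> no flip
Dir S: first cell '.' (not opp) -> no flip
Dir SE: first cell '.' (not opp) -> no flip

Answer: (3,2)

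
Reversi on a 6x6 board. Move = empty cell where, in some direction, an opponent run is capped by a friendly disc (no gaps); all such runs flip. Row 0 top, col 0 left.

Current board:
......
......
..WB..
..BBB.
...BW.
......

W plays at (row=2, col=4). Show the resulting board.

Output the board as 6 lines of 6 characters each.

Answer: ......
......
..WWW.
..BBW.
...BW.
......

Derivation:
Place W at (2,4); scan 8 dirs for brackets.
Dir NW: first cell '.' (not opp) -> no flip
Dir N: first cell '.' (not opp) -> no flip
Dir NE: first cell '.' (not opp) -> no flip
Dir W: opp run (2,3) capped by W -> flip
Dir E: first cell '.' (not opp) -> no flip
Dir SW: opp run (3,3), next='.' -> no flip
Dir S: opp run (3,4) capped by W -> flip
Dir SE: first cell '.' (not opp) -> no flip
All flips: (2,3) (3,4)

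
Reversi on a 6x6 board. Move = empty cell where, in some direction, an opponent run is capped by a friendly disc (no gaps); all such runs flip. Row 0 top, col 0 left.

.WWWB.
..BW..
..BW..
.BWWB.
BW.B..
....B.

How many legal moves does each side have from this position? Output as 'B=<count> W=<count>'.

Answer: B=7 W=7

Derivation:
-- B to move --
(0,0): flips 3 -> legal
(1,0): no bracket -> illegal
(1,1): no bracket -> illegal
(1,4): flips 1 -> legal
(2,1): flips 1 -> legal
(2,4): flips 1 -> legal
(3,0): no bracket -> illegal
(4,2): flips 2 -> legal
(4,4): flips 1 -> legal
(5,0): no bracket -> illegal
(5,1): flips 1 -> legal
(5,2): no bracket -> illegal
B mobility = 7
-- W to move --
(0,5): flips 1 -> legal
(1,1): flips 2 -> legal
(1,4): no bracket -> illegal
(1,5): no bracket -> illegal
(2,0): no bracket -> illegal
(2,1): flips 3 -> legal
(2,4): no bracket -> illegal
(2,5): no bracket -> illegal
(3,0): flips 1 -> legal
(3,5): flips 1 -> legal
(4,2): no bracket -> illegal
(4,4): no bracket -> illegal
(4,5): flips 1 -> legal
(5,0): no bracket -> illegal
(5,1): no bracket -> illegal
(5,2): no bracket -> illegal
(5,3): flips 1 -> legal
(5,5): no bracket -> illegal
W mobility = 7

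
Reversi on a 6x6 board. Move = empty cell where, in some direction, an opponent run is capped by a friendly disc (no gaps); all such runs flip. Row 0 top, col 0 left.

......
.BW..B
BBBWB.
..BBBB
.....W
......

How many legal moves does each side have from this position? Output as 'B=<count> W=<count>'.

Answer: B=6 W=6

Derivation:
-- B to move --
(0,1): flips 2 -> legal
(0,2): flips 1 -> legal
(0,3): flips 1 -> legal
(1,3): flips 2 -> legal
(1,4): flips 1 -> legal
(4,4): no bracket -> illegal
(5,4): no bracket -> illegal
(5,5): flips 1 -> legal
B mobility = 6
-- W to move --
(0,0): no bracket -> illegal
(0,1): no bracket -> illegal
(0,2): no bracket -> illegal
(0,4): no bracket -> illegal
(0,5): no bracket -> illegal
(1,0): flips 1 -> legal
(1,3): no bracket -> illegal
(1,4): no bracket -> illegal
(2,5): flips 2 -> legal
(3,0): flips 1 -> legal
(3,1): no bracket -> illegal
(4,1): flips 1 -> legal
(4,2): flips 2 -> legal
(4,3): flips 1 -> legal
(4,4): no bracket -> illegal
W mobility = 6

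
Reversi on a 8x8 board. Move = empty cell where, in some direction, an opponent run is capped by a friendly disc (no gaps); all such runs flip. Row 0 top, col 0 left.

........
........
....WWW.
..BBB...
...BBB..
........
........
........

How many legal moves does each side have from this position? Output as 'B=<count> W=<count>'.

-- B to move --
(1,3): no bracket -> illegal
(1,4): flips 1 -> legal
(1,5): flips 1 -> legal
(1,6): flips 1 -> legal
(1,7): no bracket -> illegal
(2,3): no bracket -> illegal
(2,7): no bracket -> illegal
(3,5): no bracket -> illegal
(3,6): no bracket -> illegal
(3,7): no bracket -> illegal
B mobility = 3
-- W to move --
(2,1): no bracket -> illegal
(2,2): no bracket -> illegal
(2,3): no bracket -> illegal
(3,1): no bracket -> illegal
(3,5): no bracket -> illegal
(3,6): no bracket -> illegal
(4,1): no bracket -> illegal
(4,2): flips 1 -> legal
(4,6): no bracket -> illegal
(5,2): flips 2 -> legal
(5,3): no bracket -> illegal
(5,4): flips 2 -> legal
(5,5): no bracket -> illegal
(5,6): no bracket -> illegal
W mobility = 3

Answer: B=3 W=3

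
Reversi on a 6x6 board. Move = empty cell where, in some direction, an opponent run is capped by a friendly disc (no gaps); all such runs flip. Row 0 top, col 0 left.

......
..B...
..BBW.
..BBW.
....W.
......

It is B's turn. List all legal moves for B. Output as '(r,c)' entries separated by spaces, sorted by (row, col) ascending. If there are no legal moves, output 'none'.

Answer: (1,5) (2,5) (3,5) (4,5) (5,5)

Derivation:
(1,3): no bracket -> illegal
(1,4): no bracket -> illegal
(1,5): flips 1 -> legal
(2,5): flips 1 -> legal
(3,5): flips 1 -> legal
(4,3): no bracket -> illegal
(4,5): flips 1 -> legal
(5,3): no bracket -> illegal
(5,4): no bracket -> illegal
(5,5): flips 1 -> legal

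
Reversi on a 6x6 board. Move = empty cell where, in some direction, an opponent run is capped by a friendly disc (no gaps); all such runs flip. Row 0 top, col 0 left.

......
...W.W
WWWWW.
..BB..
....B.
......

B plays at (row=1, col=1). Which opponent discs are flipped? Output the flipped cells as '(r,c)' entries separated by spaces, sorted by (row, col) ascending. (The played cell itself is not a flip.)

Answer: (2,2)

Derivation:
Dir NW: first cell '.' (not opp) -> no flip
Dir N: first cell '.' (not opp) -> no flip
Dir NE: first cell '.' (not opp) -> no flip
Dir W: first cell '.' (not opp) -> no flip
Dir E: first cell '.' (not opp) -> no flip
Dir SW: opp run (2,0), next=edge -> no flip
Dir S: opp run (2,1), next='.' -> no flip
Dir SE: opp run (2,2) capped by B -> flip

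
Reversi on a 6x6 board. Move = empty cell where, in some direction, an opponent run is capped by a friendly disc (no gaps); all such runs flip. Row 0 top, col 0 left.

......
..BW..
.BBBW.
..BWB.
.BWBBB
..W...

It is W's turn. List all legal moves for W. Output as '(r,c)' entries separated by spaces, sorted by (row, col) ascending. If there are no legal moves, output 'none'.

Answer: (0,2) (1,1) (2,0) (2,5) (3,0) (3,1) (3,5) (4,0) (5,3) (5,4) (5,5)

Derivation:
(0,1): no bracket -> illegal
(0,2): flips 3 -> legal
(0,3): no bracket -> illegal
(1,0): no bracket -> illegal
(1,1): flips 2 -> legal
(1,4): no bracket -> illegal
(2,0): flips 3 -> legal
(2,5): flips 2 -> legal
(3,0): flips 1 -> legal
(3,1): flips 2 -> legal
(3,5): flips 1 -> legal
(4,0): flips 1 -> legal
(5,0): no bracket -> illegal
(5,1): no bracket -> illegal
(5,3): flips 1 -> legal
(5,4): flips 2 -> legal
(5,5): flips 1 -> legal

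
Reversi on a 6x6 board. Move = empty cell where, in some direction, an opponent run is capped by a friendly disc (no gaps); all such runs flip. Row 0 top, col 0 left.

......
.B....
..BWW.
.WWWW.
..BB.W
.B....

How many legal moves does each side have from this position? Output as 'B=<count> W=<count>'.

Answer: B=7 W=7

Derivation:
-- B to move --
(1,2): no bracket -> illegal
(1,3): flips 2 -> legal
(1,4): no bracket -> illegal
(1,5): flips 2 -> legal
(2,0): flips 1 -> legal
(2,1): flips 1 -> legal
(2,5): flips 3 -> legal
(3,0): no bracket -> illegal
(3,5): no bracket -> illegal
(4,0): flips 1 -> legal
(4,1): no bracket -> illegal
(4,4): flips 1 -> legal
(5,4): no bracket -> illegal
(5,5): no bracket -> illegal
B mobility = 7
-- W to move --
(0,0): flips 2 -> legal
(0,1): no bracket -> illegal
(0,2): no bracket -> illegal
(1,0): no bracket -> illegal
(1,2): flips 1 -> legal
(1,3): flips 1 -> legal
(2,0): no bracket -> illegal
(2,1): flips 1 -> legal
(4,0): no bracket -> illegal
(4,1): no bracket -> illegal
(4,4): no bracket -> illegal
(5,0): no bracket -> illegal
(5,2): flips 2 -> legal
(5,3): flips 2 -> legal
(5,4): flips 1 -> legal
W mobility = 7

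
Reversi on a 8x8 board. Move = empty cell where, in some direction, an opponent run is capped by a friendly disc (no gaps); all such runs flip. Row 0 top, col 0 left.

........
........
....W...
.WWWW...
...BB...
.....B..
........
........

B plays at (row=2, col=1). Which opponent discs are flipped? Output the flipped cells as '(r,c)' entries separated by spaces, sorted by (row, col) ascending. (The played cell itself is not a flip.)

Answer: (3,2)

Derivation:
Dir NW: first cell '.' (not opp) -> no flip
Dir N: first cell '.' (not opp) -> no flip
Dir NE: first cell '.' (not opp) -> no flip
Dir W: first cell '.' (not opp) -> no flip
Dir E: first cell '.' (not opp) -> no flip
Dir SW: first cell '.' (not opp) -> no flip
Dir S: opp run (3,1), next='.' -> no flip
Dir SE: opp run (3,2) capped by B -> flip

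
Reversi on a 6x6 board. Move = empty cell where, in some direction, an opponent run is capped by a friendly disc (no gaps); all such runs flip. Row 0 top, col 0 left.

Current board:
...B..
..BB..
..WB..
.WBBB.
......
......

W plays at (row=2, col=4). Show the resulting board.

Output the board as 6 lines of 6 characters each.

Place W at (2,4); scan 8 dirs for brackets.
Dir NW: opp run (1,3), next='.' -> no flip
Dir N: first cell '.' (not opp) -> no flip
Dir NE: first cell '.' (not opp) -> no flip
Dir W: opp run (2,3) capped by W -> flip
Dir E: first cell '.' (not opp) -> no flip
Dir SW: opp run (3,3), next='.' -> no flip
Dir S: opp run (3,4), next='.' -> no flip
Dir SE: first cell '.' (not opp) -> no flip
All flips: (2,3)

Answer: ...B..
..BB..
..WWW.
.WBBB.
......
......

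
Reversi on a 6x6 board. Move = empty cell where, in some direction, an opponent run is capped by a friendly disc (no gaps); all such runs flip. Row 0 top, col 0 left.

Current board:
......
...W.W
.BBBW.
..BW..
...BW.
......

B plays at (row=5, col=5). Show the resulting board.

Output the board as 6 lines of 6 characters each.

Place B at (5,5); scan 8 dirs for brackets.
Dir NW: opp run (4,4) (3,3) capped by B -> flip
Dir N: first cell '.' (not opp) -> no flip
Dir NE: edge -> no flip
Dir W: first cell '.' (not opp) -> no flip
Dir E: edge -> no flip
Dir SW: edge -> no flip
Dir S: edge -> no flip
Dir SE: edge -> no flip
All flips: (3,3) (4,4)

Answer: ......
...W.W
.BBBW.
..BB..
...BB.
.....B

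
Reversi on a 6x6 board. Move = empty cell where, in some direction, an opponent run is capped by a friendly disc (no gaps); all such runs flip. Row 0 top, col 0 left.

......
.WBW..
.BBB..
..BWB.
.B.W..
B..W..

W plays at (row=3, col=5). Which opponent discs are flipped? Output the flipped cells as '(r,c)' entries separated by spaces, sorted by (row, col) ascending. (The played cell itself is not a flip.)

Dir NW: first cell '.' (not opp) -> no flip
Dir N: first cell '.' (not opp) -> no flip
Dir NE: edge -> no flip
Dir W: opp run (3,4) capped by W -> flip
Dir E: edge -> no flip
Dir SW: first cell '.' (not opp) -> no flip
Dir S: first cell '.' (not opp) -> no flip
Dir SE: edge -> no flip

Answer: (3,4)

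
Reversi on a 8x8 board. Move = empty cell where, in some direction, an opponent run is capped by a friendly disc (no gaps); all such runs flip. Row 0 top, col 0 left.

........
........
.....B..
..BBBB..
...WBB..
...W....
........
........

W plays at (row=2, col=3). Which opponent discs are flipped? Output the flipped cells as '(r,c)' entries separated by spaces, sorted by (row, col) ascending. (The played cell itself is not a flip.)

Dir NW: first cell '.' (not opp) -> no flip
Dir N: first cell '.' (not opp) -> no flip
Dir NE: first cell '.' (not opp) -> no flip
Dir W: first cell '.' (not opp) -> no flip
Dir E: first cell '.' (not opp) -> no flip
Dir SW: opp run (3,2), next='.' -> no flip
Dir S: opp run (3,3) capped by W -> flip
Dir SE: opp run (3,4) (4,5), next='.' -> no flip

Answer: (3,3)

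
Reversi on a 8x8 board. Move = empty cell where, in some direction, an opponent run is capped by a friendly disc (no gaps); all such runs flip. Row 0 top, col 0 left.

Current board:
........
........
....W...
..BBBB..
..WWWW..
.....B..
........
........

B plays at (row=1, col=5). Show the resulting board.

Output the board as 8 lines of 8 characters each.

Answer: ........
.....B..
....B...
..BBBB..
..WWWW..
.....B..
........
........

Derivation:
Place B at (1,5); scan 8 dirs for brackets.
Dir NW: first cell '.' (not opp) -> no flip
Dir N: first cell '.' (not opp) -> no flip
Dir NE: first cell '.' (not opp) -> no flip
Dir W: first cell '.' (not opp) -> no flip
Dir E: first cell '.' (not opp) -> no flip
Dir SW: opp run (2,4) capped by B -> flip
Dir S: first cell '.' (not opp) -> no flip
Dir SE: first cell '.' (not opp) -> no flip
All flips: (2,4)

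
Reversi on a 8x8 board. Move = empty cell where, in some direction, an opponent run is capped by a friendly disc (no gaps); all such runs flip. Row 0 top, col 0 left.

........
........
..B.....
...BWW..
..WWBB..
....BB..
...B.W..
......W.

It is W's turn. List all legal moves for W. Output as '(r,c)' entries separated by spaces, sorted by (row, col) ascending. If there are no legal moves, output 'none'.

(1,1): no bracket -> illegal
(1,2): no bracket -> illegal
(1,3): no bracket -> illegal
(2,1): no bracket -> illegal
(2,3): flips 1 -> legal
(2,4): flips 1 -> legal
(3,1): no bracket -> illegal
(3,2): flips 1 -> legal
(3,6): no bracket -> illegal
(4,6): flips 2 -> legal
(5,2): no bracket -> illegal
(5,3): flips 1 -> legal
(5,6): flips 1 -> legal
(6,2): no bracket -> illegal
(6,4): flips 2 -> legal
(6,6): no bracket -> illegal
(7,2): no bracket -> illegal
(7,3): no bracket -> illegal
(7,4): no bracket -> illegal

Answer: (2,3) (2,4) (3,2) (4,6) (5,3) (5,6) (6,4)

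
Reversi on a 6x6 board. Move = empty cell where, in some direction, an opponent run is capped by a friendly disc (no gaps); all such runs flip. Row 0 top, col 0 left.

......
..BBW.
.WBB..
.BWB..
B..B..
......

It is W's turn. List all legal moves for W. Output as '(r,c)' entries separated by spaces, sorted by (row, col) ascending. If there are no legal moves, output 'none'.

Answer: (0,2) (0,3) (1,1) (2,4) (3,0) (3,4) (4,1) (5,4)

Derivation:
(0,1): no bracket -> illegal
(0,2): flips 2 -> legal
(0,3): flips 1 -> legal
(0,4): no bracket -> illegal
(1,1): flips 2 -> legal
(2,0): no bracket -> illegal
(2,4): flips 2 -> legal
(3,0): flips 1 -> legal
(3,4): flips 1 -> legal
(4,1): flips 1 -> legal
(4,2): no bracket -> illegal
(4,4): no bracket -> illegal
(5,0): no bracket -> illegal
(5,1): no bracket -> illegal
(5,2): no bracket -> illegal
(5,3): no bracket -> illegal
(5,4): flips 1 -> legal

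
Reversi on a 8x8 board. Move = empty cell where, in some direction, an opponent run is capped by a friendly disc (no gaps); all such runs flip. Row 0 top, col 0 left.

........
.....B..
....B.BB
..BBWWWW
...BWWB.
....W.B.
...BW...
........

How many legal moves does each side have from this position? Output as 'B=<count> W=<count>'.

-- B to move --
(2,3): flips 2 -> legal
(2,5): flips 1 -> legal
(4,7): flips 1 -> legal
(5,3): flips 2 -> legal
(5,5): flips 1 -> legal
(6,5): flips 2 -> legal
(7,3): no bracket -> illegal
(7,4): flips 4 -> legal
(7,5): no bracket -> illegal
B mobility = 7
-- W to move --
(0,4): flips 2 -> legal
(0,5): no bracket -> illegal
(0,6): no bracket -> illegal
(1,3): flips 1 -> legal
(1,4): flips 1 -> legal
(1,6): flips 1 -> legal
(1,7): flips 2 -> legal
(2,1): flips 2 -> legal
(2,2): flips 1 -> legal
(2,3): no bracket -> illegal
(2,5): no bracket -> illegal
(3,1): flips 2 -> legal
(4,1): no bracket -> illegal
(4,2): flips 1 -> legal
(4,7): flips 1 -> legal
(5,2): flips 1 -> legal
(5,3): no bracket -> illegal
(5,5): flips 1 -> legal
(5,7): flips 1 -> legal
(6,2): flips 1 -> legal
(6,5): no bracket -> illegal
(6,6): flips 2 -> legal
(6,7): flips 1 -> legal
(7,2): flips 1 -> legal
(7,3): no bracket -> illegal
(7,4): no bracket -> illegal
W mobility = 17

Answer: B=7 W=17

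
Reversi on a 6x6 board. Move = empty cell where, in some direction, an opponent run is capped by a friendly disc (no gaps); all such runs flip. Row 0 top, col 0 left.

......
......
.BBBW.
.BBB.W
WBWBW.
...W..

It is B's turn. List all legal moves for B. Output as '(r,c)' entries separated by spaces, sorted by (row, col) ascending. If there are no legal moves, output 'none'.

(1,3): no bracket -> illegal
(1,4): no bracket -> illegal
(1,5): flips 1 -> legal
(2,5): flips 1 -> legal
(3,0): no bracket -> illegal
(3,4): no bracket -> illegal
(4,5): flips 1 -> legal
(5,0): no bracket -> illegal
(5,1): flips 1 -> legal
(5,2): flips 1 -> legal
(5,4): no bracket -> illegal
(5,5): flips 1 -> legal

Answer: (1,5) (2,5) (4,5) (5,1) (5,2) (5,5)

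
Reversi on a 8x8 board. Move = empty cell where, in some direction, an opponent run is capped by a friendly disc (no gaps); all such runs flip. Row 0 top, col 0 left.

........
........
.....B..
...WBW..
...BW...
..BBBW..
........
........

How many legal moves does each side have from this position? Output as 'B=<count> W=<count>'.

Answer: B=6 W=7

Derivation:
-- B to move --
(2,2): no bracket -> illegal
(2,3): flips 1 -> legal
(2,4): no bracket -> illegal
(2,6): flips 2 -> legal
(3,2): flips 1 -> legal
(3,6): flips 1 -> legal
(4,2): no bracket -> illegal
(4,5): flips 2 -> legal
(4,6): no bracket -> illegal
(5,6): flips 1 -> legal
(6,4): no bracket -> illegal
(6,5): no bracket -> illegal
(6,6): no bracket -> illegal
B mobility = 6
-- W to move --
(1,4): no bracket -> illegal
(1,5): flips 1 -> legal
(1,6): no bracket -> illegal
(2,3): no bracket -> illegal
(2,4): flips 1 -> legal
(2,6): no bracket -> illegal
(3,2): no bracket -> illegal
(3,6): no bracket -> illegal
(4,1): no bracket -> illegal
(4,2): flips 1 -> legal
(4,5): no bracket -> illegal
(5,1): flips 3 -> legal
(6,1): no bracket -> illegal
(6,2): flips 1 -> legal
(6,3): flips 2 -> legal
(6,4): flips 1 -> legal
(6,5): no bracket -> illegal
W mobility = 7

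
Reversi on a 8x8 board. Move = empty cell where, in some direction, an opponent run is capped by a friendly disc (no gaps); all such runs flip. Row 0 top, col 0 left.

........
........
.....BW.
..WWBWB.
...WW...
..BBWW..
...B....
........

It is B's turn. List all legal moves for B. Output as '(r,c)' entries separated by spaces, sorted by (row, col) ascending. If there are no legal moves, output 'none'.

(1,5): no bracket -> illegal
(1,6): flips 1 -> legal
(1,7): flips 3 -> legal
(2,1): no bracket -> illegal
(2,2): no bracket -> illegal
(2,3): flips 2 -> legal
(2,4): no bracket -> illegal
(2,7): flips 1 -> legal
(3,1): flips 2 -> legal
(3,7): no bracket -> illegal
(4,1): no bracket -> illegal
(4,2): no bracket -> illegal
(4,5): flips 2 -> legal
(4,6): no bracket -> illegal
(5,6): flips 2 -> legal
(6,4): flips 2 -> legal
(6,5): no bracket -> illegal
(6,6): no bracket -> illegal

Answer: (1,6) (1,7) (2,3) (2,7) (3,1) (4,5) (5,6) (6,4)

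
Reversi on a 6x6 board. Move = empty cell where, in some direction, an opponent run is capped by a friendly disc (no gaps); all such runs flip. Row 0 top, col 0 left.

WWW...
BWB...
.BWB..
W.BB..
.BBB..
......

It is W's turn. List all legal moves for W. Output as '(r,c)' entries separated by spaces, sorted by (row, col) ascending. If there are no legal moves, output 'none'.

(0,3): flips 2 -> legal
(1,3): flips 1 -> legal
(1,4): no bracket -> illegal
(2,0): flips 2 -> legal
(2,4): flips 1 -> legal
(3,1): flips 1 -> legal
(3,4): flips 2 -> legal
(4,0): no bracket -> illegal
(4,4): flips 1 -> legal
(5,0): no bracket -> illegal
(5,1): no bracket -> illegal
(5,2): flips 3 -> legal
(5,3): no bracket -> illegal
(5,4): no bracket -> illegal

Answer: (0,3) (1,3) (2,0) (2,4) (3,1) (3,4) (4,4) (5,2)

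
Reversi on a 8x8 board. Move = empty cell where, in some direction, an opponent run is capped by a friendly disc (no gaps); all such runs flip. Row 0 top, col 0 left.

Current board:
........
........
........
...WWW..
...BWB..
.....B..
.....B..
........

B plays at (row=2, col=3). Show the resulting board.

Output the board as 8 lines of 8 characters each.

Place B at (2,3); scan 8 dirs for brackets.
Dir NW: first cell '.' (not opp) -> no flip
Dir N: first cell '.' (not opp) -> no flip
Dir NE: first cell '.' (not opp) -> no flip
Dir W: first cell '.' (not opp) -> no flip
Dir E: first cell '.' (not opp) -> no flip
Dir SW: first cell '.' (not opp) -> no flip
Dir S: opp run (3,3) capped by B -> flip
Dir SE: opp run (3,4) capped by B -> flip
All flips: (3,3) (3,4)

Answer: ........
........
...B....
...BBW..
...BWB..
.....B..
.....B..
........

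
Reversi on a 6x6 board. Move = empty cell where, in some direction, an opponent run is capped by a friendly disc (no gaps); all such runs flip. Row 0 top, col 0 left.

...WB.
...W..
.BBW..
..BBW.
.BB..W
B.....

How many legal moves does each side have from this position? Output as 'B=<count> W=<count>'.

-- B to move --
(0,2): flips 1 -> legal
(1,2): no bracket -> illegal
(1,4): flips 1 -> legal
(2,4): flips 1 -> legal
(2,5): no bracket -> illegal
(3,5): flips 1 -> legal
(4,3): no bracket -> illegal
(4,4): no bracket -> illegal
(5,4): no bracket -> illegal
(5,5): no bracket -> illegal
B mobility = 4
-- W to move --
(0,5): flips 1 -> legal
(1,0): no bracket -> illegal
(1,1): no bracket -> illegal
(1,2): no bracket -> illegal
(1,4): no bracket -> illegal
(1,5): no bracket -> illegal
(2,0): flips 2 -> legal
(2,4): no bracket -> illegal
(3,0): no bracket -> illegal
(3,1): flips 3 -> legal
(4,0): no bracket -> illegal
(4,3): flips 1 -> legal
(4,4): no bracket -> illegal
(5,1): no bracket -> illegal
(5,2): no bracket -> illegal
(5,3): no bracket -> illegal
W mobility = 4

Answer: B=4 W=4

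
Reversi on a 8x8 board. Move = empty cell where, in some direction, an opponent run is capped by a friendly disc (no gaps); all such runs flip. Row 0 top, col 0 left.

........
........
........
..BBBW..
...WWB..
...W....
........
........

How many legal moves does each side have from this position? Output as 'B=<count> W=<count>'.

-- B to move --
(2,4): no bracket -> illegal
(2,5): flips 1 -> legal
(2,6): no bracket -> illegal
(3,6): flips 1 -> legal
(4,2): flips 2 -> legal
(4,6): no bracket -> illegal
(5,2): flips 1 -> legal
(5,4): flips 2 -> legal
(5,5): flips 1 -> legal
(6,2): no bracket -> illegal
(6,3): flips 2 -> legal
(6,4): no bracket -> illegal
B mobility = 7
-- W to move --
(2,1): flips 1 -> legal
(2,2): flips 1 -> legal
(2,3): flips 1 -> legal
(2,4): flips 1 -> legal
(2,5): flips 1 -> legal
(3,1): flips 3 -> legal
(3,6): no bracket -> illegal
(4,1): no bracket -> illegal
(4,2): no bracket -> illegal
(4,6): flips 1 -> legal
(5,4): no bracket -> illegal
(5,5): flips 1 -> legal
(5,6): no bracket -> illegal
W mobility = 8

Answer: B=7 W=8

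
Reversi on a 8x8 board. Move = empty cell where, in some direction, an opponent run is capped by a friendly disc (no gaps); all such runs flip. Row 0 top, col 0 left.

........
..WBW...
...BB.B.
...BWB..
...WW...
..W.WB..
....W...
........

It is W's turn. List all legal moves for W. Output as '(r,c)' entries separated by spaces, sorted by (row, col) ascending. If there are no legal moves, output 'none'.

Answer: (0,3) (1,7) (2,2) (3,2) (3,6) (4,6) (5,6) (6,6)

Derivation:
(0,2): no bracket -> illegal
(0,3): flips 3 -> legal
(0,4): no bracket -> illegal
(1,5): no bracket -> illegal
(1,6): no bracket -> illegal
(1,7): flips 2 -> legal
(2,2): flips 1 -> legal
(2,5): no bracket -> illegal
(2,7): no bracket -> illegal
(3,2): flips 2 -> legal
(3,6): flips 1 -> legal
(3,7): no bracket -> illegal
(4,2): no bracket -> illegal
(4,5): no bracket -> illegal
(4,6): flips 1 -> legal
(5,6): flips 1 -> legal
(6,5): no bracket -> illegal
(6,6): flips 1 -> legal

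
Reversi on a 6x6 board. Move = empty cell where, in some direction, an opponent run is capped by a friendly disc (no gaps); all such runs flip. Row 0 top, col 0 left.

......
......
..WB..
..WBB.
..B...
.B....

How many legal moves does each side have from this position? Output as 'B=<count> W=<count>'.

-- B to move --
(1,1): flips 1 -> legal
(1,2): flips 2 -> legal
(1,3): no bracket -> illegal
(2,1): flips 1 -> legal
(3,1): flips 1 -> legal
(4,1): flips 1 -> legal
(4,3): no bracket -> illegal
B mobility = 5
-- W to move --
(1,2): no bracket -> illegal
(1,3): no bracket -> illegal
(1,4): flips 1 -> legal
(2,4): flips 1 -> legal
(2,5): no bracket -> illegal
(3,1): no bracket -> illegal
(3,5): flips 2 -> legal
(4,0): no bracket -> illegal
(4,1): no bracket -> illegal
(4,3): no bracket -> illegal
(4,4): flips 1 -> legal
(4,5): no bracket -> illegal
(5,0): no bracket -> illegal
(5,2): flips 1 -> legal
(5,3): no bracket -> illegal
W mobility = 5

Answer: B=5 W=5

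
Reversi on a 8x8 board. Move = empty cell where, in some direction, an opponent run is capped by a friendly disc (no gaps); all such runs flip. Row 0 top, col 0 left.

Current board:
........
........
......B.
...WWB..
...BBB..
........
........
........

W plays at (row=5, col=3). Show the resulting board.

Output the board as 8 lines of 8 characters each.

Answer: ........
........
......B.
...WWB..
...WBB..
...W....
........
........

Derivation:
Place W at (5,3); scan 8 dirs for brackets.
Dir NW: first cell '.' (not opp) -> no flip
Dir N: opp run (4,3) capped by W -> flip
Dir NE: opp run (4,4) (3,5) (2,6), next='.' -> no flip
Dir W: first cell '.' (not opp) -> no flip
Dir E: first cell '.' (not opp) -> no flip
Dir SW: first cell '.' (not opp) -> no flip
Dir S: first cell '.' (not opp) -> no flip
Dir SE: first cell '.' (not opp) -> no flip
All flips: (4,3)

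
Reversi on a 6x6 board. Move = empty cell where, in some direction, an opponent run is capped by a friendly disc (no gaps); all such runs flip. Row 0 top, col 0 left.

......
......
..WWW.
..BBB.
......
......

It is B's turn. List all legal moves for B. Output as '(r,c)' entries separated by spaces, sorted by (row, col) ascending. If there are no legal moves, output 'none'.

Answer: (1,1) (1,2) (1,3) (1,4) (1,5)

Derivation:
(1,1): flips 1 -> legal
(1,2): flips 2 -> legal
(1,3): flips 1 -> legal
(1,4): flips 2 -> legal
(1,5): flips 1 -> legal
(2,1): no bracket -> illegal
(2,5): no bracket -> illegal
(3,1): no bracket -> illegal
(3,5): no bracket -> illegal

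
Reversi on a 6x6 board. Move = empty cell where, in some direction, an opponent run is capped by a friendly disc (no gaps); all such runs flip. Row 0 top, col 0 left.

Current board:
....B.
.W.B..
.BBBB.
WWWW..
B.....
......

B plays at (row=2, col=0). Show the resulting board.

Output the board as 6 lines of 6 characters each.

Answer: ....B.
.W.B..
BBBBB.
BWWW..
B.....
......

Derivation:
Place B at (2,0); scan 8 dirs for brackets.
Dir NW: edge -> no flip
Dir N: first cell '.' (not opp) -> no flip
Dir NE: opp run (1,1), next='.' -> no flip
Dir W: edge -> no flip
Dir E: first cell 'B' (not opp) -> no flip
Dir SW: edge -> no flip
Dir S: opp run (3,0) capped by B -> flip
Dir SE: opp run (3,1), next='.' -> no flip
All flips: (3,0)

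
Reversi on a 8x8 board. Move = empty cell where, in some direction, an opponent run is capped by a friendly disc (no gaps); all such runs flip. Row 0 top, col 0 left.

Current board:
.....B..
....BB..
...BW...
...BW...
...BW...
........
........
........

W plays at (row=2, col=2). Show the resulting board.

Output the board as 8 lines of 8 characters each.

Place W at (2,2); scan 8 dirs for brackets.
Dir NW: first cell '.' (not opp) -> no flip
Dir N: first cell '.' (not opp) -> no flip
Dir NE: first cell '.' (not opp) -> no flip
Dir W: first cell '.' (not opp) -> no flip
Dir E: opp run (2,3) capped by W -> flip
Dir SW: first cell '.' (not opp) -> no flip
Dir S: first cell '.' (not opp) -> no flip
Dir SE: opp run (3,3) capped by W -> flip
All flips: (2,3) (3,3)

Answer: .....B..
....BB..
..WWW...
...WW...
...BW...
........
........
........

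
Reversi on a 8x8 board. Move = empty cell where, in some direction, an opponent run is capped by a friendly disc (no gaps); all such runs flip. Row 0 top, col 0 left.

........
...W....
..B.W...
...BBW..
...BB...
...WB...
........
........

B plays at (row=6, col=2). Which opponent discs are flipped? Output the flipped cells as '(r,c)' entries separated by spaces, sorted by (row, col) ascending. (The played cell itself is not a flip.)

Answer: (5,3)

Derivation:
Dir NW: first cell '.' (not opp) -> no flip
Dir N: first cell '.' (not opp) -> no flip
Dir NE: opp run (5,3) capped by B -> flip
Dir W: first cell '.' (not opp) -> no flip
Dir E: first cell '.' (not opp) -> no flip
Dir SW: first cell '.' (not opp) -> no flip
Dir S: first cell '.' (not opp) -> no flip
Dir SE: first cell '.' (not opp) -> no flip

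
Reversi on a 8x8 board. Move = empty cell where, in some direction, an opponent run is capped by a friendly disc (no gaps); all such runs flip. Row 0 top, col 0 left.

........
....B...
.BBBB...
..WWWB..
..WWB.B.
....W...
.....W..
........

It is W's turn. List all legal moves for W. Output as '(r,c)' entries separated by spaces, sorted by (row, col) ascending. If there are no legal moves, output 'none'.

Answer: (0,4) (0,5) (1,0) (1,1) (1,2) (1,3) (1,5) (3,6) (4,5) (5,5)

Derivation:
(0,3): no bracket -> illegal
(0,4): flips 2 -> legal
(0,5): flips 2 -> legal
(1,0): flips 1 -> legal
(1,1): flips 1 -> legal
(1,2): flips 2 -> legal
(1,3): flips 1 -> legal
(1,5): flips 1 -> legal
(2,0): no bracket -> illegal
(2,5): no bracket -> illegal
(2,6): no bracket -> illegal
(3,0): no bracket -> illegal
(3,1): no bracket -> illegal
(3,6): flips 1 -> legal
(3,7): no bracket -> illegal
(4,5): flips 1 -> legal
(4,7): no bracket -> illegal
(5,3): no bracket -> illegal
(5,5): flips 1 -> legal
(5,6): no bracket -> illegal
(5,7): no bracket -> illegal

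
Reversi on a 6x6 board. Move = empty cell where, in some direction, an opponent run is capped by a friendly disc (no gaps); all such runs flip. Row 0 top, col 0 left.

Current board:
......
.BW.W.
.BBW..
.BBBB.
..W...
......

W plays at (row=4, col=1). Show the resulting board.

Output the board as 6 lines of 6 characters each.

Answer: ......
.BW.W.
.BBW..
.BWBB.
.WW...
......

Derivation:
Place W at (4,1); scan 8 dirs for brackets.
Dir NW: first cell '.' (not opp) -> no flip
Dir N: opp run (3,1) (2,1) (1,1), next='.' -> no flip
Dir NE: opp run (3,2) capped by W -> flip
Dir W: first cell '.' (not opp) -> no flip
Dir E: first cell 'W' (not opp) -> no flip
Dir SW: first cell '.' (not opp) -> no flip
Dir S: first cell '.' (not opp) -> no flip
Dir SE: first cell '.' (not opp) -> no flip
All flips: (3,2)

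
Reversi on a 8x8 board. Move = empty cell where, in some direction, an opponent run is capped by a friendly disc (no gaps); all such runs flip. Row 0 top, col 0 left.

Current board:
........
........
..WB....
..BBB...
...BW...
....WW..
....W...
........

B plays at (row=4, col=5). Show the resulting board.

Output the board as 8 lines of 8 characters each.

Place B at (4,5); scan 8 dirs for brackets.
Dir NW: first cell 'B' (not opp) -> no flip
Dir N: first cell '.' (not opp) -> no flip
Dir NE: first cell '.' (not opp) -> no flip
Dir W: opp run (4,4) capped by B -> flip
Dir E: first cell '.' (not opp) -> no flip
Dir SW: opp run (5,4), next='.' -> no flip
Dir S: opp run (5,5), next='.' -> no flip
Dir SE: first cell '.' (not opp) -> no flip
All flips: (4,4)

Answer: ........
........
..WB....
..BBB...
...BBB..
....WW..
....W...
........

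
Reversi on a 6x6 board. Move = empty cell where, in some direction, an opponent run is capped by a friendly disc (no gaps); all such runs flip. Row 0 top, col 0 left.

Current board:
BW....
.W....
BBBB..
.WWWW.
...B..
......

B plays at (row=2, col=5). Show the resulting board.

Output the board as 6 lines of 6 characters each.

Answer: BW....
.W....
BBBB.B
.WWWB.
...B..
......

Derivation:
Place B at (2,5); scan 8 dirs for brackets.
Dir NW: first cell '.' (not opp) -> no flip
Dir N: first cell '.' (not opp) -> no flip
Dir NE: edge -> no flip
Dir W: first cell '.' (not opp) -> no flip
Dir E: edge -> no flip
Dir SW: opp run (3,4) capped by B -> flip
Dir S: first cell '.' (not opp) -> no flip
Dir SE: edge -> no flip
All flips: (3,4)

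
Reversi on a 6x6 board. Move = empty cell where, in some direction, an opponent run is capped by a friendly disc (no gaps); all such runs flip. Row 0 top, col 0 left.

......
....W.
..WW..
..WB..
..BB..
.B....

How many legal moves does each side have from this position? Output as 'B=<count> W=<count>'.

-- B to move --
(0,3): no bracket -> illegal
(0,4): no bracket -> illegal
(0,5): no bracket -> illegal
(1,1): flips 1 -> legal
(1,2): flips 2 -> legal
(1,3): flips 1 -> legal
(1,5): no bracket -> illegal
(2,1): flips 1 -> legal
(2,4): no bracket -> illegal
(2,5): no bracket -> illegal
(3,1): flips 1 -> legal
(3,4): no bracket -> illegal
(4,1): no bracket -> illegal
B mobility = 5
-- W to move --
(2,4): no bracket -> illegal
(3,1): no bracket -> illegal
(3,4): flips 1 -> legal
(4,0): no bracket -> illegal
(4,1): no bracket -> illegal
(4,4): flips 1 -> legal
(5,0): no bracket -> illegal
(5,2): flips 1 -> legal
(5,3): flips 2 -> legal
(5,4): flips 1 -> legal
W mobility = 5

Answer: B=5 W=5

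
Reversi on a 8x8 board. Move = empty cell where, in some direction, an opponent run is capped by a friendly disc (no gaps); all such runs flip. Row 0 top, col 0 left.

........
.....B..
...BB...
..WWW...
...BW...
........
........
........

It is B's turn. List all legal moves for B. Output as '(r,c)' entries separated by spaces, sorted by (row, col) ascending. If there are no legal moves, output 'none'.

(2,1): flips 1 -> legal
(2,2): no bracket -> illegal
(2,5): flips 1 -> legal
(3,1): no bracket -> illegal
(3,5): no bracket -> illegal
(4,1): flips 1 -> legal
(4,2): flips 1 -> legal
(4,5): flips 2 -> legal
(5,3): no bracket -> illegal
(5,4): flips 2 -> legal
(5,5): no bracket -> illegal

Answer: (2,1) (2,5) (4,1) (4,2) (4,5) (5,4)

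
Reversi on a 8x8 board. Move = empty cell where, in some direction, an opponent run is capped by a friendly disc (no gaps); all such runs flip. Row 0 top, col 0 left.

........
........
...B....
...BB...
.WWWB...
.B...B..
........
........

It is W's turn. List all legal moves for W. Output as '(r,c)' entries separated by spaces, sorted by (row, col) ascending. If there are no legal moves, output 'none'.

(1,2): no bracket -> illegal
(1,3): flips 2 -> legal
(1,4): no bracket -> illegal
(2,2): no bracket -> illegal
(2,4): flips 1 -> legal
(2,5): flips 1 -> legal
(3,2): no bracket -> illegal
(3,5): no bracket -> illegal
(4,0): no bracket -> illegal
(4,5): flips 1 -> legal
(4,6): no bracket -> illegal
(5,0): no bracket -> illegal
(5,2): no bracket -> illegal
(5,3): no bracket -> illegal
(5,4): no bracket -> illegal
(5,6): no bracket -> illegal
(6,0): flips 1 -> legal
(6,1): flips 1 -> legal
(6,2): no bracket -> illegal
(6,4): no bracket -> illegal
(6,5): no bracket -> illegal
(6,6): no bracket -> illegal

Answer: (1,3) (2,4) (2,5) (4,5) (6,0) (6,1)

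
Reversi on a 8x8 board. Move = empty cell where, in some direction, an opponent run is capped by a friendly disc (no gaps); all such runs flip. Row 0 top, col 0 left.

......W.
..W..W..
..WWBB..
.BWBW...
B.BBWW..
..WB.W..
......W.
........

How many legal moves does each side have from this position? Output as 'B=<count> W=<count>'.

-- B to move --
(0,1): no bracket -> illegal
(0,2): flips 3 -> legal
(0,3): no bracket -> illegal
(0,4): no bracket -> illegal
(0,5): flips 1 -> legal
(0,7): no bracket -> illegal
(1,1): flips 1 -> legal
(1,3): flips 2 -> legal
(1,4): no bracket -> illegal
(1,6): no bracket -> illegal
(1,7): no bracket -> illegal
(2,1): flips 3 -> legal
(2,6): no bracket -> illegal
(3,5): flips 2 -> legal
(3,6): no bracket -> illegal
(4,1): no bracket -> illegal
(4,6): flips 2 -> legal
(5,1): flips 1 -> legal
(5,4): flips 2 -> legal
(5,6): no bracket -> illegal
(5,7): no bracket -> illegal
(6,1): flips 1 -> legal
(6,2): flips 1 -> legal
(6,3): no bracket -> illegal
(6,4): no bracket -> illegal
(6,5): no bracket -> illegal
(6,7): no bracket -> illegal
(7,5): no bracket -> illegal
(7,6): no bracket -> illegal
(7,7): flips 3 -> legal
B mobility = 12
-- W to move --
(1,3): no bracket -> illegal
(1,4): flips 1 -> legal
(1,6): flips 1 -> legal
(2,0): no bracket -> illegal
(2,1): no bracket -> illegal
(2,6): flips 2 -> legal
(3,0): flips 1 -> legal
(3,5): flips 1 -> legal
(3,6): no bracket -> illegal
(4,1): flips 2 -> legal
(5,0): no bracket -> illegal
(5,1): flips 3 -> legal
(5,4): flips 2 -> legal
(6,2): flips 1 -> legal
(6,3): flips 3 -> legal
(6,4): no bracket -> illegal
W mobility = 10

Answer: B=12 W=10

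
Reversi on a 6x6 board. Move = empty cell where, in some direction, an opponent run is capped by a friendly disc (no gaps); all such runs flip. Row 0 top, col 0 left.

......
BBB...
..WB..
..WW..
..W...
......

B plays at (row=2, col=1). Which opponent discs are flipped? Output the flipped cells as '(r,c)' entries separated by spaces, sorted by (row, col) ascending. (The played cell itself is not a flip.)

Dir NW: first cell 'B' (not opp) -> no flip
Dir N: first cell 'B' (not opp) -> no flip
Dir NE: first cell 'B' (not opp) -> no flip
Dir W: first cell '.' (not opp) -> no flip
Dir E: opp run (2,2) capped by B -> flip
Dir SW: first cell '.' (not opp) -> no flip
Dir S: first cell '.' (not opp) -> no flip
Dir SE: opp run (3,2), next='.' -> no flip

Answer: (2,2)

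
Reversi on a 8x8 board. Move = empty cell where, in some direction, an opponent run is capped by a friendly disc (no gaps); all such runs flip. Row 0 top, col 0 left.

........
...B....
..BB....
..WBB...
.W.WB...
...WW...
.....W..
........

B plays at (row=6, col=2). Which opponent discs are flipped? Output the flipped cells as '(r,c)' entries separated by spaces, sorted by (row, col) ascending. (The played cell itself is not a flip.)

Dir NW: first cell '.' (not opp) -> no flip
Dir N: first cell '.' (not opp) -> no flip
Dir NE: opp run (5,3) capped by B -> flip
Dir W: first cell '.' (not opp) -> no flip
Dir E: first cell '.' (not opp) -> no flip
Dir SW: first cell '.' (not opp) -> no flip
Dir S: first cell '.' (not opp) -> no flip
Dir SE: first cell '.' (not opp) -> no flip

Answer: (5,3)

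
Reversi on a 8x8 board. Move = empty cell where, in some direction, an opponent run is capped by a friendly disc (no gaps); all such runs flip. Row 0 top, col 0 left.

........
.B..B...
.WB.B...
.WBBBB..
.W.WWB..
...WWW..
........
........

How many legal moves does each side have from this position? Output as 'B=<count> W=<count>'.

-- B to move --
(1,0): flips 1 -> legal
(1,2): no bracket -> illegal
(2,0): flips 1 -> legal
(3,0): flips 1 -> legal
(4,0): flips 1 -> legal
(4,2): flips 2 -> legal
(4,6): no bracket -> illegal
(5,0): flips 1 -> legal
(5,1): flips 3 -> legal
(5,2): flips 1 -> legal
(5,6): no bracket -> illegal
(6,2): flips 2 -> legal
(6,3): flips 3 -> legal
(6,4): flips 2 -> legal
(6,5): flips 3 -> legal
(6,6): flips 2 -> legal
B mobility = 13
-- W to move --
(0,0): flips 3 -> legal
(0,1): flips 1 -> legal
(0,2): no bracket -> illegal
(0,3): no bracket -> illegal
(0,4): flips 3 -> legal
(0,5): no bracket -> illegal
(1,0): no bracket -> illegal
(1,2): no bracket -> illegal
(1,3): flips 1 -> legal
(1,5): no bracket -> illegal
(2,0): no bracket -> illegal
(2,3): flips 3 -> legal
(2,5): flips 3 -> legal
(2,6): flips 1 -> legal
(3,6): flips 5 -> legal
(4,2): no bracket -> illegal
(4,6): flips 1 -> legal
(5,6): no bracket -> illegal
W mobility = 9

Answer: B=13 W=9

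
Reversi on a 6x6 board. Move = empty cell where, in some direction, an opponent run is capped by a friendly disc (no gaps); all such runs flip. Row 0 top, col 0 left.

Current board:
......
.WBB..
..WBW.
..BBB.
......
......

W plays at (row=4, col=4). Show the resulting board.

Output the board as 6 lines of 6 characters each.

Answer: ......
.WBB..
..WBW.
..BWW.
....W.
......

Derivation:
Place W at (4,4); scan 8 dirs for brackets.
Dir NW: opp run (3,3) capped by W -> flip
Dir N: opp run (3,4) capped by W -> flip
Dir NE: first cell '.' (not opp) -> no flip
Dir W: first cell '.' (not opp) -> no flip
Dir E: first cell '.' (not opp) -> no flip
Dir SW: first cell '.' (not opp) -> no flip
Dir S: first cell '.' (not opp) -> no flip
Dir SE: first cell '.' (not opp) -> no flip
All flips: (3,3) (3,4)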